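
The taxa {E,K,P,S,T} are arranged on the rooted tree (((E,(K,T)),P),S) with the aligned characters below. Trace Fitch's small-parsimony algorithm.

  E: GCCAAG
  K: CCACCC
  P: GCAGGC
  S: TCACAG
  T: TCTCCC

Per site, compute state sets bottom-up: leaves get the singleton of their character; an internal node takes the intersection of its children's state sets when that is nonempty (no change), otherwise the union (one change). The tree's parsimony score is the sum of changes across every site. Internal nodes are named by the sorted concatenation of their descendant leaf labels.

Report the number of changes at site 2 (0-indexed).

2

site 0, node KT: K={C} ∪ T={T} → {C,T} (+1)
site 0, node EKT: E={G} ∪ KT={C,T} → {C,G,T} (+1)
site 0, node EKPT: EKT={C,G,T} ∩ P={G} → {G} (+0)
site 0, node EKPST: EKPT={G} ∪ S={T} → {G,T} (+1)
site 1, node KT: K={C} ∩ T={C} → {C} (+0)
site 1, node EKT: E={C} ∩ KT={C} → {C} (+0)
site 1, node EKPT: EKT={C} ∩ P={C} → {C} (+0)
site 1, node EKPST: EKPT={C} ∩ S={C} → {C} (+0)
site 2, node KT: K={A} ∪ T={T} → {A,T} (+1)
site 2, node EKT: E={C} ∪ KT={A,T} → {A,C,T} (+1)
site 2, node EKPT: EKT={A,C,T} ∩ P={A} → {A} (+0)
site 2, node EKPST: EKPT={A} ∩ S={A} → {A} (+0)
site 3, node KT: K={C} ∩ T={C} → {C} (+0)
site 3, node EKT: E={A} ∪ KT={C} → {A,C} (+1)
site 3, node EKPT: EKT={A,C} ∪ P={G} → {A,C,G} (+1)
site 3, node EKPST: EKPT={A,C,G} ∩ S={C} → {C} (+0)
site 4, node KT: K={C} ∩ T={C} → {C} (+0)
site 4, node EKT: E={A} ∪ KT={C} → {A,C} (+1)
site 4, node EKPT: EKT={A,C} ∪ P={G} → {A,C,G} (+1)
site 4, node EKPST: EKPT={A,C,G} ∩ S={A} → {A} (+0)
site 5, node KT: K={C} ∩ T={C} → {C} (+0)
site 5, node EKT: E={G} ∪ KT={C} → {C,G} (+1)
site 5, node EKPT: EKT={C,G} ∩ P={C} → {C} (+0)
site 5, node EKPST: EKPT={C} ∪ S={G} → {C,G} (+1)
per-site changes: [3, 0, 2, 2, 2, 2]; total = 11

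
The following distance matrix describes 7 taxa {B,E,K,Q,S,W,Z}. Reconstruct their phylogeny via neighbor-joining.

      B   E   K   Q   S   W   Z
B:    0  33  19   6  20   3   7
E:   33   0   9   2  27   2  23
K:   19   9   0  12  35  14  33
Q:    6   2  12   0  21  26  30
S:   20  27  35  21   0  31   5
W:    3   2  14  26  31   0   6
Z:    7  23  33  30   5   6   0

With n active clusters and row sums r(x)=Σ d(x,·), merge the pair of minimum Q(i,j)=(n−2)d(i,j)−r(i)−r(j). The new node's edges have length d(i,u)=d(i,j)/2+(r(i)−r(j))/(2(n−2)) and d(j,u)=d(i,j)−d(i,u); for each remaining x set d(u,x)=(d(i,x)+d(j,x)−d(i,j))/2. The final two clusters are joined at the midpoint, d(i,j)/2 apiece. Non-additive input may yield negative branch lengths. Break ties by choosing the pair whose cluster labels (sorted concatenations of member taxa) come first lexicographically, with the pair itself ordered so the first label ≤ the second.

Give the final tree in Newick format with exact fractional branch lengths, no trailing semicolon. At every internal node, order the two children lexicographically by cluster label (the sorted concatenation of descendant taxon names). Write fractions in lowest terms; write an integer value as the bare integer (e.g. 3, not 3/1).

(((((B:3/2,(S:6,Z:-1):19/2):7/2,W:1/2):275/32,K:201/32):103/32,E:-35/32):99/64,Q:99/64)

iteration 1: select S,Z (d=5, Q=-218); attach at lengths (6, -1); label the merged cluster SZ
  updated: d(B,SZ)=11, d(E,SZ)=45/2, d(K,SZ)=63/2, d(Q,SZ)=23, d(SZ,W)=16
iteration 2: select B,SZ (d=11, Q=-132); attach at lengths (3/2, 19/2); label the merged cluster BSZ
  updated: d(BSZ,E)=89/4, d(BSZ,K)=79/4, d(BSZ,Q)=9, d(BSZ,W)=4
iteration 3: select BSZ,W (d=4, Q=-89); attach at lengths (7/2, 1/2); label the merged cluster BSWZ
  updated: d(BSWZ,E)=81/8, d(BSWZ,K)=119/8, d(BSWZ,Q)=31/2
iteration 4: select BSWZ,K (d=119/8, Q=-373/8); attach at lengths (275/32, 201/32); label the merged cluster BKSWZ
  updated: d(BKSWZ,E)=17/8, d(BKSWZ,Q)=101/16
iteration 5: select BKSWZ,E (d=17/8, Q=-167/16); attach at lengths (103/32, -35/32); label the merged cluster BEKSWZ
  updated: d(BEKSWZ,Q)=99/32
iteration 6: select BEKSWZ,Q (d=99/32); attach at lengths (99/64, 99/64); label the merged cluster BEKQSWZ
final tree: (((((B:3/2,(S:6,Z:-1):19/2):7/2,W:1/2):275/32,K:201/32):103/32,E:-35/32):99/64,Q:99/64)
total length: 1283/32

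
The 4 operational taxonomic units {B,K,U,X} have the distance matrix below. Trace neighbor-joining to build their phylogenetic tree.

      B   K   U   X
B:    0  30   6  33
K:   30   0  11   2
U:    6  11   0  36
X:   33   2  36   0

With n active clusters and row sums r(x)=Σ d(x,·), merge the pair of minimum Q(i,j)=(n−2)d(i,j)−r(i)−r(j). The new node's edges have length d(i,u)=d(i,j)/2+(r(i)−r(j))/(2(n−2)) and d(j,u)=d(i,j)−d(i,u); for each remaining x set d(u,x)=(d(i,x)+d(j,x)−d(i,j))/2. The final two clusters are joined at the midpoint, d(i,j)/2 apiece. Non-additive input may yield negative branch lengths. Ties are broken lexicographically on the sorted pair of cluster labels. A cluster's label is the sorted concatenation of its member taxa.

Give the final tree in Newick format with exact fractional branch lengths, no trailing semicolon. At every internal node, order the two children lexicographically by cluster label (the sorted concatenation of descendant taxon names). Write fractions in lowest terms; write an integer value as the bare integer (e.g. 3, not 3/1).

(((B:7,U:-1):47/2,K:-6):4,X:4)

1. join B+U (d=6, Q=-110) ⇒ BU; edges |B|=7, |U|=-1
  updated: d(BU,K)=35/2, d(BU,X)=63/2
2. join BU+K (d=35/2, Q=-51) ⇒ BKU; edges |BU|=47/2, |K|=-6
  updated: d(BKU,X)=8
3. join BKU+X (d=8) ⇒ BKUX; edges |BKU|=4, |X|=4
final tree: (((B:7,U:-1):47/2,K:-6):4,X:4)
total length: 63/2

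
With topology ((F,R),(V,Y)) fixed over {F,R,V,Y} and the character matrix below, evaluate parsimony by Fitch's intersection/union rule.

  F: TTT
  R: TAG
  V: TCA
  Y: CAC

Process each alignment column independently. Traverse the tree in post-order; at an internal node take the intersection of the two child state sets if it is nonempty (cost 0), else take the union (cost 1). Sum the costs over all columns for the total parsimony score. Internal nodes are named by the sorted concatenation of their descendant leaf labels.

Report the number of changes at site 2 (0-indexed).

3

FR@0: {T} ∩ {T} = {T} (intersection, +0)
VY@0: {T} ∪ {C} = {C,T} (union, +1)
FRVY@0: {T} ∩ {C,T} = {T} (intersection, +0)
FR@1: {T} ∪ {A} = {A,T} (union, +1)
VY@1: {C} ∪ {A} = {A,C} (union, +1)
FRVY@1: {A,T} ∩ {A,C} = {A} (intersection, +0)
FR@2: {T} ∪ {G} = {G,T} (union, +1)
VY@2: {A} ∪ {C} = {A,C} (union, +1)
FRVY@2: {G,T} ∪ {A,C} = {A,C,G,T} (union, +1)
per-site changes: [1, 2, 3]; total = 6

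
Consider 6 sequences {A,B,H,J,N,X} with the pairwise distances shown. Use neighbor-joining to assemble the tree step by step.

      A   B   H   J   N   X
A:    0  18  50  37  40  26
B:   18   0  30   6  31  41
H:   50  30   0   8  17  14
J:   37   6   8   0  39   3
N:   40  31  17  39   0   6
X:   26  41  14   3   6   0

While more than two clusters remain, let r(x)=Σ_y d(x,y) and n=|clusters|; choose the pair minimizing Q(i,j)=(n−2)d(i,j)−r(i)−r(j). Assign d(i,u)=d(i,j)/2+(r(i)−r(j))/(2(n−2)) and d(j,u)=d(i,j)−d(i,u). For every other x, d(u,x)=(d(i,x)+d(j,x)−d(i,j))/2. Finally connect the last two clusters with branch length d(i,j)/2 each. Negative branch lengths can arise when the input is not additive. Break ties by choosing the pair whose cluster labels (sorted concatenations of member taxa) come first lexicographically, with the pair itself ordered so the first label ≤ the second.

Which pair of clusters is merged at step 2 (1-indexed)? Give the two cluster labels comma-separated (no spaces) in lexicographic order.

AB,J

step 1: merge (A,B) at d=18, Q=-225; branch lengths A→117/8, B→27/8; new cluster AB
  updated: d(AB,H)=31, d(AB,J)=25/2, d(AB,N)=53/2, d(AB,X)=49/2
step 2: merge (AB,J) at d=25/2, Q=-239/2; branch lengths AB→139/12, J→11/12; new cluster ABJ
  updated: d(ABJ,H)=53/4, d(ABJ,N)=53/2, d(ABJ,X)=15/2
step 3: merge (ABJ,H) at d=53/4, Q=-65; branch lengths ABJ→59/8, H→47/8; new cluster ABHJ
  updated: d(ABHJ,N)=121/8, d(ABHJ,X)=33/8
step 4: merge (ABHJ,N) at d=121/8, Q=-101/4; branch lengths ABHJ→53/8, N→17/2; new cluster ABHJN
  updated: d(ABHJN,X)=-5/2
step 5: merge (ABHJN,X) at d=-5/2; branch lengths ABHJN→-5/4, X→-5/4; new cluster ABHJNX
final tree: (((((A:117/8,B:27/8):139/12,J:11/12):59/8,H:47/8):53/8,N:17/2):-5/4,X:-5/4)
total length: 451/8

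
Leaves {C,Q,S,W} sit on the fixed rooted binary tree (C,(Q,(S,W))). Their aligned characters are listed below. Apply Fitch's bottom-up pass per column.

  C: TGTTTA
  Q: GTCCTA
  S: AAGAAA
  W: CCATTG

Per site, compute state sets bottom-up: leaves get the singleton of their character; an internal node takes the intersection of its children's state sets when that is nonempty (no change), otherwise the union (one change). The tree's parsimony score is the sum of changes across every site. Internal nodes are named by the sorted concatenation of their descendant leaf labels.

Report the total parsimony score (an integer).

[col 0] SW: children S:{A}, W:{C} ∪→ {A,C}; cost 1
[col 0] QSW: children Q:{G}, SW:{A,C} ∪→ {A,C,G}; cost 1
[col 0] CQSW: children C:{T}, QSW:{A,C,G} ∪→ {A,C,G,T}; cost 1
[col 1] SW: children S:{A}, W:{C} ∪→ {A,C}; cost 1
[col 1] QSW: children Q:{T}, SW:{A,C} ∪→ {A,C,T}; cost 1
[col 1] CQSW: children C:{G}, QSW:{A,C,T} ∪→ {A,C,G,T}; cost 1
[col 2] SW: children S:{G}, W:{A} ∪→ {A,G}; cost 1
[col 2] QSW: children Q:{C}, SW:{A,G} ∪→ {A,C,G}; cost 1
[col 2] CQSW: children C:{T}, QSW:{A,C,G} ∪→ {A,C,G,T}; cost 1
[col 3] SW: children S:{A}, W:{T} ∪→ {A,T}; cost 1
[col 3] QSW: children Q:{C}, SW:{A,T} ∪→ {A,C,T}; cost 1
[col 3] CQSW: children C:{T}, QSW:{A,C,T} ∩→ {T}; cost 0
[col 4] SW: children S:{A}, W:{T} ∪→ {A,T}; cost 1
[col 4] QSW: children Q:{T}, SW:{A,T} ∩→ {T}; cost 0
[col 4] CQSW: children C:{T}, QSW:{T} ∩→ {T}; cost 0
[col 5] SW: children S:{A}, W:{G} ∪→ {A,G}; cost 1
[col 5] QSW: children Q:{A}, SW:{A,G} ∩→ {A}; cost 0
[col 5] CQSW: children C:{A}, QSW:{A} ∩→ {A}; cost 0
per-site changes: [3, 3, 3, 2, 1, 1]; total = 13

13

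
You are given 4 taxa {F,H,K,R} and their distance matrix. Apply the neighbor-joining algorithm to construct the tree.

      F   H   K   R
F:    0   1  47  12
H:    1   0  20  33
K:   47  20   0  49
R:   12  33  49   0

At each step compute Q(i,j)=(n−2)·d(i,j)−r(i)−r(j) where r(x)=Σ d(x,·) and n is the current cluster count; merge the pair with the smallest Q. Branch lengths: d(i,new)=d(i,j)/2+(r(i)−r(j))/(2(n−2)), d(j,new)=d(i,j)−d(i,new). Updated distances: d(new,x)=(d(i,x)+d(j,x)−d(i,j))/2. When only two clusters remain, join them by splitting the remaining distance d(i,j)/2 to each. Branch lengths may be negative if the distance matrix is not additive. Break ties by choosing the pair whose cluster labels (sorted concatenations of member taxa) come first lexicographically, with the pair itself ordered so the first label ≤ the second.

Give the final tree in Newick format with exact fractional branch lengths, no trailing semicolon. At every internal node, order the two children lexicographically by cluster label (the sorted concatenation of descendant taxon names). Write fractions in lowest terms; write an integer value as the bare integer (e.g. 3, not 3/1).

(((F:-5/2,R:29/2):33/2,H:-11/2):51/4,K:51/4)

step 1: merge (F,R) at d=12, Q=-130; branch lengths F→-5/2, R→29/2; new cluster FR
  updated: d(FR,H)=11, d(FR,K)=42
step 2: merge (FR,H) at d=11, Q=-73; branch lengths FR→33/2, H→-11/2; new cluster FHR
  updated: d(FHR,K)=51/2
step 3: merge (FHR,K) at d=51/2; branch lengths FHR→51/4, K→51/4; new cluster FHKR
final tree: (((F:-5/2,R:29/2):33/2,H:-11/2):51/4,K:51/4)
total length: 97/2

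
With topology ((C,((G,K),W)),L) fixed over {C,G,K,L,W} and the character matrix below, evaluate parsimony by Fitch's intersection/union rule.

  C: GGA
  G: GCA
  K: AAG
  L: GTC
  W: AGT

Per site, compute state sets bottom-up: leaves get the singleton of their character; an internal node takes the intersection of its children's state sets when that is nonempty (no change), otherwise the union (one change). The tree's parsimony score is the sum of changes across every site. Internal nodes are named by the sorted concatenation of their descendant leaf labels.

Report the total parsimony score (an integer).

8

[col 0] GK: children G:{G}, K:{A} ∪→ {A,G}; cost 1
[col 0] GKW: children GK:{A,G}, W:{A} ∩→ {A}; cost 0
[col 0] CGKW: children C:{G}, GKW:{A} ∪→ {A,G}; cost 1
[col 0] CGKLW: children CGKW:{A,G}, L:{G} ∩→ {G}; cost 0
[col 1] GK: children G:{C}, K:{A} ∪→ {A,C}; cost 1
[col 1] GKW: children GK:{A,C}, W:{G} ∪→ {A,C,G}; cost 1
[col 1] CGKW: children C:{G}, GKW:{A,C,G} ∩→ {G}; cost 0
[col 1] CGKLW: children CGKW:{G}, L:{T} ∪→ {G,T}; cost 1
[col 2] GK: children G:{A}, K:{G} ∪→ {A,G}; cost 1
[col 2] GKW: children GK:{A,G}, W:{T} ∪→ {A,G,T}; cost 1
[col 2] CGKW: children C:{A}, GKW:{A,G,T} ∩→ {A}; cost 0
[col 2] CGKLW: children CGKW:{A}, L:{C} ∪→ {A,C}; cost 1
per-site changes: [2, 3, 3]; total = 8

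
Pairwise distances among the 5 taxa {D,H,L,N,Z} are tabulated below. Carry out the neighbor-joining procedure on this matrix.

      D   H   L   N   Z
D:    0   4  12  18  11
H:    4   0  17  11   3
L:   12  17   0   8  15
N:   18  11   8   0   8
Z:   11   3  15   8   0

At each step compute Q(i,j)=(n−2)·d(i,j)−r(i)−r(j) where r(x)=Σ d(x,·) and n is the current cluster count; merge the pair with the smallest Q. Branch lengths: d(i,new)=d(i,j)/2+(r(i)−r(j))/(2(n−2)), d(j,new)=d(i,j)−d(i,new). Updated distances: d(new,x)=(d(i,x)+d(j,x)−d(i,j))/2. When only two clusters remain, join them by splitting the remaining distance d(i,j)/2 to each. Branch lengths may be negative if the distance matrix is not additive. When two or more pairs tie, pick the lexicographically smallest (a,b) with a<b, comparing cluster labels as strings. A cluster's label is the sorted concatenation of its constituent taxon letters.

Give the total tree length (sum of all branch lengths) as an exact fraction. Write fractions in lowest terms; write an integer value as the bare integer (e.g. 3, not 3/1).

45/2

iteration 1: select L,N (d=8, Q=-73); attach at lengths (31/6, 17/6); label the merged cluster LN
  updated: d(D,LN)=11, d(H,LN)=10, d(LN,Z)=15/2
iteration 2: select D,H (d=4, Q=-35); attach at lengths (17/4, -1/4); label the merged cluster DH
  updated: d(DH,LN)=17/2, d(DH,Z)=5
iteration 3: select DH,LN (d=17/2, Q=-21); attach at lengths (3, 11/2); label the merged cluster DHLN
  updated: d(DHLN,Z)=2
iteration 4: select DHLN,Z (d=2); attach at lengths (1, 1); label the merged cluster DHLNZ
final tree: (((D:17/4,H:-1/4):3,(L:31/6,N:17/6):11/2):1,Z:1)
total length: 45/2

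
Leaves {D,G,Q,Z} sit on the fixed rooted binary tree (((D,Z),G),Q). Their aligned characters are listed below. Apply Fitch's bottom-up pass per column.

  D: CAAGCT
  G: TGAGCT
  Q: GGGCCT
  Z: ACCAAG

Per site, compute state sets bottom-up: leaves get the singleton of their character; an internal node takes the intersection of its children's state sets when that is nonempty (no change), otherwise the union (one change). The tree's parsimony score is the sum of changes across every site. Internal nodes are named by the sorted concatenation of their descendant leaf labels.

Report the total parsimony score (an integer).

11

[col 0] DZ: children D:{C}, Z:{A} ∪→ {A,C}; cost 1
[col 0] DGZ: children DZ:{A,C}, G:{T} ∪→ {A,C,T}; cost 1
[col 0] DGQZ: children DGZ:{A,C,T}, Q:{G} ∪→ {A,C,G,T}; cost 1
[col 1] DZ: children D:{A}, Z:{C} ∪→ {A,C}; cost 1
[col 1] DGZ: children DZ:{A,C}, G:{G} ∪→ {A,C,G}; cost 1
[col 1] DGQZ: children DGZ:{A,C,G}, Q:{G} ∩→ {G}; cost 0
[col 2] DZ: children D:{A}, Z:{C} ∪→ {A,C}; cost 1
[col 2] DGZ: children DZ:{A,C}, G:{A} ∩→ {A}; cost 0
[col 2] DGQZ: children DGZ:{A}, Q:{G} ∪→ {A,G}; cost 1
[col 3] DZ: children D:{G}, Z:{A} ∪→ {A,G}; cost 1
[col 3] DGZ: children DZ:{A,G}, G:{G} ∩→ {G}; cost 0
[col 3] DGQZ: children DGZ:{G}, Q:{C} ∪→ {C,G}; cost 1
[col 4] DZ: children D:{C}, Z:{A} ∪→ {A,C}; cost 1
[col 4] DGZ: children DZ:{A,C}, G:{C} ∩→ {C}; cost 0
[col 4] DGQZ: children DGZ:{C}, Q:{C} ∩→ {C}; cost 0
[col 5] DZ: children D:{T}, Z:{G} ∪→ {G,T}; cost 1
[col 5] DGZ: children DZ:{G,T}, G:{T} ∩→ {T}; cost 0
[col 5] DGQZ: children DGZ:{T}, Q:{T} ∩→ {T}; cost 0
per-site changes: [3, 2, 2, 2, 1, 1]; total = 11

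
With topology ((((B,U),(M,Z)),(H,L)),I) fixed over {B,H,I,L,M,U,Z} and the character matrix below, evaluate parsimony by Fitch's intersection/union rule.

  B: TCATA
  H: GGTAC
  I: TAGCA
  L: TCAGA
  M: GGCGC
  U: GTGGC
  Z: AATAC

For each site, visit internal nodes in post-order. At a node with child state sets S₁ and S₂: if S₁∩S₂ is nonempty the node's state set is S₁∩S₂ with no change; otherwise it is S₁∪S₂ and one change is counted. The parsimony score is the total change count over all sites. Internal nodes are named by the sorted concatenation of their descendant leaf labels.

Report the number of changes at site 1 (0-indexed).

[col 0] BU: children B:{T}, U:{G} ∪→ {G,T}; cost 1
[col 0] MZ: children M:{G}, Z:{A} ∪→ {A,G}; cost 1
[col 0] BMUZ: children BU:{G,T}, MZ:{A,G} ∩→ {G}; cost 0
[col 0] HL: children H:{G}, L:{T} ∪→ {G,T}; cost 1
[col 0] BHLMUZ: children BMUZ:{G}, HL:{G,T} ∩→ {G}; cost 0
[col 0] BHILMUZ: children BHLMUZ:{G}, I:{T} ∪→ {G,T}; cost 1
[col 1] BU: children B:{C}, U:{T} ∪→ {C,T}; cost 1
[col 1] MZ: children M:{G}, Z:{A} ∪→ {A,G}; cost 1
[col 1] BMUZ: children BU:{C,T}, MZ:{A,G} ∪→ {A,C,G,T}; cost 1
[col 1] HL: children H:{G}, L:{C} ∪→ {C,G}; cost 1
[col 1] BHLMUZ: children BMUZ:{A,C,G,T}, HL:{C,G} ∩→ {C,G}; cost 0
[col 1] BHILMUZ: children BHLMUZ:{C,G}, I:{A} ∪→ {A,C,G}; cost 1
[col 2] BU: children B:{A}, U:{G} ∪→ {A,G}; cost 1
[col 2] MZ: children M:{C}, Z:{T} ∪→ {C,T}; cost 1
[col 2] BMUZ: children BU:{A,G}, MZ:{C,T} ∪→ {A,C,G,T}; cost 1
[col 2] HL: children H:{T}, L:{A} ∪→ {A,T}; cost 1
[col 2] BHLMUZ: children BMUZ:{A,C,G,T}, HL:{A,T} ∩→ {A,T}; cost 0
[col 2] BHILMUZ: children BHLMUZ:{A,T}, I:{G} ∪→ {A,G,T}; cost 1
[col 3] BU: children B:{T}, U:{G} ∪→ {G,T}; cost 1
[col 3] MZ: children M:{G}, Z:{A} ∪→ {A,G}; cost 1
[col 3] BMUZ: children BU:{G,T}, MZ:{A,G} ∩→ {G}; cost 0
[col 3] HL: children H:{A}, L:{G} ∪→ {A,G}; cost 1
[col 3] BHLMUZ: children BMUZ:{G}, HL:{A,G} ∩→ {G}; cost 0
[col 3] BHILMUZ: children BHLMUZ:{G}, I:{C} ∪→ {C,G}; cost 1
[col 4] BU: children B:{A}, U:{C} ∪→ {A,C}; cost 1
[col 4] MZ: children M:{C}, Z:{C} ∩→ {C}; cost 0
[col 4] BMUZ: children BU:{A,C}, MZ:{C} ∩→ {C}; cost 0
[col 4] HL: children H:{C}, L:{A} ∪→ {A,C}; cost 1
[col 4] BHLMUZ: children BMUZ:{C}, HL:{A,C} ∩→ {C}; cost 0
[col 4] BHILMUZ: children BHLMUZ:{C}, I:{A} ∪→ {A,C}; cost 1
per-site changes: [4, 5, 5, 4, 3]; total = 21

5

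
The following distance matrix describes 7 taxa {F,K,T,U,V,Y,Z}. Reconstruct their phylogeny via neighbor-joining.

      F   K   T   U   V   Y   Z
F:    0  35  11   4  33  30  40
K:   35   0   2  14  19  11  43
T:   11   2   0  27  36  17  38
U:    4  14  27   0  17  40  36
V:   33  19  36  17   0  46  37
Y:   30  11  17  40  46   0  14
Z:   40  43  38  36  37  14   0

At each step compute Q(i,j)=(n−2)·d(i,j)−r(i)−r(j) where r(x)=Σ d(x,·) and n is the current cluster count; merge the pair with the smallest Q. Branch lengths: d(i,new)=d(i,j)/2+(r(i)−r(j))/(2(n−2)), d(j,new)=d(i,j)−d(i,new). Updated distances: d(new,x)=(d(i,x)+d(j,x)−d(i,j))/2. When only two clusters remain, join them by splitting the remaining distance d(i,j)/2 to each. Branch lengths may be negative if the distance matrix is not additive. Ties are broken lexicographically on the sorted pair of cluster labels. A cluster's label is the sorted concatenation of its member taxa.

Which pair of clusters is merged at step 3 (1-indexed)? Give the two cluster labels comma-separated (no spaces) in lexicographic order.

FU,V

1. join Y+Z (d=14, Q=-296) ⇒ YZ; edges |Y|=2, |Z|=12
  updated: d(F,YZ)=28, d(K,YZ)=20, d(T,YZ)=41/2, d(U,YZ)=31, d(V,YZ)=69/2
2. join F+U (d=4, Q=-188) ⇒ FU; edges |F|=17/4, |U|=-1/4
  updated: d(FU,K)=45/2, d(FU,T)=17, d(FU,V)=23, d(FU,YZ)=55/2
3. join FU+V (d=23, Q=-267/2) ⇒ FUV; edges |FU|=31/4, |V|=61/4
  updated: d(FUV,K)=37/4, d(FUV,T)=15, d(FUV,YZ)=39/2
4. join FUV+YZ (d=39/2, Q=-259/4) ⇒ FUVYZ; edges |FUV|=91/16, |YZ|=221/16
  updated: d(FUVYZ,K)=39/8, d(FUVYZ,T)=8
5. join FUVYZ+K (d=39/8, Q=-119/8) ⇒ FKUVYZ; edges |FUVYZ|=87/16, |K|=-9/16
  updated: d(FKUVYZ,T)=41/16
6. join FKUVYZ+T (d=41/16) ⇒ FKTUVYZ; edges |FKUVYZ|=41/32, |T|=41/32
final tree: (((((F:17/4,U:-1/4):31/4,V:61/4):91/16,(Y:2,Z:12):221/16):87/16,K:-9/16):41/32,T:41/32)
total length: 1087/16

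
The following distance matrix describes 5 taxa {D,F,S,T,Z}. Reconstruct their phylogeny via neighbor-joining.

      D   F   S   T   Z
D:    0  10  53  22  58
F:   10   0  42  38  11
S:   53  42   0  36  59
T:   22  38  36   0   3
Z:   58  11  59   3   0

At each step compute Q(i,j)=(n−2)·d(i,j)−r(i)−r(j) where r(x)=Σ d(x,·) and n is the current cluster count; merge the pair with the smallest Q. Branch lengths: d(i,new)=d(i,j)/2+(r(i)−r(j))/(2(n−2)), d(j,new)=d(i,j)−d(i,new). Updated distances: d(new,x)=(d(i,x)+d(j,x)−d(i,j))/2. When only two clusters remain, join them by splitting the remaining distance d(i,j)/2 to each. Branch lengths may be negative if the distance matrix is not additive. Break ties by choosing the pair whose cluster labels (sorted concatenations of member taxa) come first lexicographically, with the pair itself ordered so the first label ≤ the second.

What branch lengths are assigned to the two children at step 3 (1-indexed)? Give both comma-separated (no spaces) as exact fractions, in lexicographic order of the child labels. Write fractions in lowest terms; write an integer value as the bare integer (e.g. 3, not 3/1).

step 1: merge (T,Z) at d=3, Q=-221; branch lengths T→-23/6, Z→41/6; new cluster TZ
  updated: d(D,TZ)=77/2, d(F,TZ)=23, d(S,TZ)=46
step 2: merge (D,F) at d=10, Q=-313/2; branch lengths D→93/8, F→-13/8; new cluster DF
  updated: d(DF,S)=85/2, d(DF,TZ)=103/4
step 3: merge (DF,S) at d=85/2, Q=-457/4; branch lengths DF→89/8, S→251/8; new cluster DFS
  updated: d(DFS,TZ)=117/8
step 4: merge (DFS,TZ) at d=117/8; branch lengths DFS→117/16, TZ→117/16; new cluster DFSTZ
final tree: (((D:93/8,F:-13/8):89/8,S:251/8):117/16,(T:-23/6,Z:41/6):117/16)
total length: 561/8

89/8,251/8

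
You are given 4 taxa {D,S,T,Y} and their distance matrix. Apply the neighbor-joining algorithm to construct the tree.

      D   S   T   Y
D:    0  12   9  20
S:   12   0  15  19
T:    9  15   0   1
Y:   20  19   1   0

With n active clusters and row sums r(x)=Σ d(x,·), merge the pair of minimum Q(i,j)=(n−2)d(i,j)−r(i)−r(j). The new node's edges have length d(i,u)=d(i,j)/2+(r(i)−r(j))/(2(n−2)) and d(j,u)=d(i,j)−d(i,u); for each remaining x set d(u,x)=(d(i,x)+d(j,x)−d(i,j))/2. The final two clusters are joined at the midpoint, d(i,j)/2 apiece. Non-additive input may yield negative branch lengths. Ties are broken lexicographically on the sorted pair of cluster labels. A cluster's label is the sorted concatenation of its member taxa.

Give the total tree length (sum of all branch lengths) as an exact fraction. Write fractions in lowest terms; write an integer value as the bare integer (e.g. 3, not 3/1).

89/4

1. join D+S (d=12, Q=-63) ⇒ DS; edges |D|=19/4, |S|=29/4
  updated: d(DS,T)=6, d(DS,Y)=27/2
2. join DS+T (d=6, Q=-41/2) ⇒ DST; edges |DS|=37/4, |T|=-13/4
  updated: d(DST,Y)=17/4
3. join DST+Y (d=17/4) ⇒ DSTY; edges |DST|=17/8, |Y|=17/8
final tree: (((D:19/4,S:29/4):37/4,T:-13/4):17/8,Y:17/8)
total length: 89/4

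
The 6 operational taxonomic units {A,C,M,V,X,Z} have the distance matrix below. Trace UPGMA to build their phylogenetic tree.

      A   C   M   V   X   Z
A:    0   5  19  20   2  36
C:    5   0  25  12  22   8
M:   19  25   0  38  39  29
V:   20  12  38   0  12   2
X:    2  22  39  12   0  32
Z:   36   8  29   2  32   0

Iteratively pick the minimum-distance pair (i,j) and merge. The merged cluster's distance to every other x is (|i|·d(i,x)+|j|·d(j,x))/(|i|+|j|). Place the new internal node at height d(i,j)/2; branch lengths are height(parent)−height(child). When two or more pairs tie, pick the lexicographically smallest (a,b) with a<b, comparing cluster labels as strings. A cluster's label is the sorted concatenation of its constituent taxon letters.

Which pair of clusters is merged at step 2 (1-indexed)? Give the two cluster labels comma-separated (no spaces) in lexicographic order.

V,Z

step 1: merge (A,X) at d=2; branch lengths A→1, X→1; new cluster AX
  updated: d(AX,C)=27/2, d(AX,M)=29, d(AX,V)=16, d(AX,Z)=34
step 2: merge (V,Z) at d=2; branch lengths V→1, Z→1; new cluster VZ
  updated: d(AX,VZ)=25, d(C,VZ)=10, d(M,VZ)=67/2
step 3: merge (C,VZ) at d=10; branch lengths C→5, VZ→4; new cluster CVZ
  updated: d(AX,CVZ)=127/6, d(CVZ,M)=92/3
step 4: merge (AX,CVZ) at d=127/6; branch lengths AX→115/12, CVZ→67/12; new cluster ACVXZ
  updated: d(ACVXZ,M)=30
step 5: merge (ACVXZ,M) at d=30; branch lengths ACVXZ→53/12, M→15; new cluster ACMVXZ
final tree: (((A:1,X:1):115/12,(C:5,(V:1,Z:1):4):67/12):53/12,M:15)
total length: 571/12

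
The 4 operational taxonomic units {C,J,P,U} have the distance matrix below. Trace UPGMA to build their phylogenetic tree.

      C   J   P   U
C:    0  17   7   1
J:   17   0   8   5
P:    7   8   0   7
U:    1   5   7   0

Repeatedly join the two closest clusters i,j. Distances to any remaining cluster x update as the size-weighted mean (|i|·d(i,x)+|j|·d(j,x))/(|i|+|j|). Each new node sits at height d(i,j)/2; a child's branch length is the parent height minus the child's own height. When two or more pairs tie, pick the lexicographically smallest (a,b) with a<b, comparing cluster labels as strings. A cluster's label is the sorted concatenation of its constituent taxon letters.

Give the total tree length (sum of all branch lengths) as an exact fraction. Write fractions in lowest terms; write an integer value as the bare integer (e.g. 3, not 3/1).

step 1: merge (C,U) at d=1; branch lengths C→1/2, U→1/2; new cluster CU
  updated: d(CU,J)=11, d(CU,P)=7
step 2: merge (CU,P) at d=7; branch lengths CU→3, P→7/2; new cluster CPU
  updated: d(CPU,J)=10
step 3: merge (CPU,J) at d=10; branch lengths CPU→3/2, J→5; new cluster CJPU
final tree: (((C:1/2,U:1/2):3,P:7/2):3/2,J:5)
total length: 14

14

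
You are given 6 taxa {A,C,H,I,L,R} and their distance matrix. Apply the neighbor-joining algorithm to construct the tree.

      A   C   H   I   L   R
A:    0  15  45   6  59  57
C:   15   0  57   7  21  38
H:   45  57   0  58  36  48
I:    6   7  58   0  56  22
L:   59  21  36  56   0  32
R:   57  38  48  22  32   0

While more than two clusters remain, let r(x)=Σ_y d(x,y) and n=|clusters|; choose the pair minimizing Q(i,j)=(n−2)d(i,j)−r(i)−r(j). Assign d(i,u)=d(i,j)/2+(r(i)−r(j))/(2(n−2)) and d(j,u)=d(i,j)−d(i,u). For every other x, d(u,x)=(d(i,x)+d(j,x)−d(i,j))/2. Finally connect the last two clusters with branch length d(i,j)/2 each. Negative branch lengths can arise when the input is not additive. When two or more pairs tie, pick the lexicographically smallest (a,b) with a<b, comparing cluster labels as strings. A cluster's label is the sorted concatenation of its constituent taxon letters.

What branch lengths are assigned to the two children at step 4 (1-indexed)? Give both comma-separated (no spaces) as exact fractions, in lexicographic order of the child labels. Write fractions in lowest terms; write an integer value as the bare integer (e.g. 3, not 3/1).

6,103/4

1. join A+I (d=6, Q=-307) ⇒ AI; edges |A|=57/8, |I|=-9/8
  updated: d(AI,C)=8, d(AI,H)=97/2, d(AI,L)=109/2, d(AI,R)=73/2
2. join AI+C (d=8, Q=-495/2) ⇒ ACI; edges |AI|=95/12, |C|=1/12
  updated: d(ACI,H)=195/4, d(ACI,L)=135/4, d(ACI,R)=133/4
3. join ACI+R (d=133/4, Q=-325/2) ⇒ ACIR; edges |ACI|=69/4, |R|=16
  updated: d(ACIR,H)=127/4, d(ACIR,L)=65/4
4. join ACIR+H (d=127/4, Q=-84) ⇒ ACHIR; edges |ACIR|=6, |H|=103/4
  updated: d(ACHIR,L)=41/4
5. join ACHIR+L (d=41/4) ⇒ ACHILR; edges |ACHIR|=41/8, |L|=41/8
final tree: (((((A:57/8,I:-9/8):95/12,C:1/12):69/4,R:16):6,H:103/4):41/8,L:41/8)
total length: 357/4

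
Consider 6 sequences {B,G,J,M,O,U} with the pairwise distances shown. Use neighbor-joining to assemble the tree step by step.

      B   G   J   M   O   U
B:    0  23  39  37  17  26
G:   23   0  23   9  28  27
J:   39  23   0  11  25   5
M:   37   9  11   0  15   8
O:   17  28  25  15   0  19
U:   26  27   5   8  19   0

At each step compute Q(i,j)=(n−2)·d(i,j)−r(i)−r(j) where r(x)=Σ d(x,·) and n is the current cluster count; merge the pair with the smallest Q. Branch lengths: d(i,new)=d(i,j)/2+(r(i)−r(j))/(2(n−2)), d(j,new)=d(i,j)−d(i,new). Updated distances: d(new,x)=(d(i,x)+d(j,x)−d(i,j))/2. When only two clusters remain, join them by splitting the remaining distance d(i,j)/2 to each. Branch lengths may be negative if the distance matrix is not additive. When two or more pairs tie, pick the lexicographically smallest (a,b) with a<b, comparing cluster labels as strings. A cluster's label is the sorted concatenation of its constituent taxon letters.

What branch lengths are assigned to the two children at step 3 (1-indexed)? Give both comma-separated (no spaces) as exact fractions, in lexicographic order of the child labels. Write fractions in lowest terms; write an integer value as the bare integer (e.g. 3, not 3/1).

iteration 1: select B,O (d=17, Q=-178); attach at lengths (53/4, 15/4); label the merged cluster BO
  updated: d(BO,G)=17, d(BO,J)=47/2, d(BO,M)=35/2, d(BO,U)=14
iteration 2: select J,U (d=5, Q=-203/2); attach at lengths (47/12, 13/12); label the merged cluster JU
  updated: d(BO,JU)=65/4, d(G,JU)=45/2, d(JU,M)=7
iteration 3: select BO,G (d=17, Q=-261/4); attach at lengths (145/16, 127/16); label the merged cluster BGO
  updated: d(BGO,JU)=87/8, d(BGO,M)=19/4
iteration 4: select BGO,JU (d=87/8, Q=-181/8); attach at lengths (69/16, 105/16); label the merged cluster BGJOU
  updated: d(BGJOU,M)=7/16
iteration 5: select BGJOU,M (d=7/16); attach at lengths (7/32, 7/32); label the merged cluster BGJMOU
final tree: ((((B:53/4,O:15/4):145/16,G:127/16):69/16,(J:47/12,U:13/12):105/16):7/32,M:7/32)
total length: 805/16

145/16,127/16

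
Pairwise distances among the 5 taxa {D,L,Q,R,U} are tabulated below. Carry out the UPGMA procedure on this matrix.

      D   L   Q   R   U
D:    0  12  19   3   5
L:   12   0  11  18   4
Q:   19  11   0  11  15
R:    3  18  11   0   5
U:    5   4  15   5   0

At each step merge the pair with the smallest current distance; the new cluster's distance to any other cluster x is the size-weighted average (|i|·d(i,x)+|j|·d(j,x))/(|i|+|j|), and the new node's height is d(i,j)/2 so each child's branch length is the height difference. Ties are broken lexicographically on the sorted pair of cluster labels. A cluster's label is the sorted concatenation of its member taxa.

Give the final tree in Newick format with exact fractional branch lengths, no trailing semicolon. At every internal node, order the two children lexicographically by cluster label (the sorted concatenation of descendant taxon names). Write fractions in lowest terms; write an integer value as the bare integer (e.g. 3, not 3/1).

(((D:3/2,R:3/2):7/2,(L:2,U:2):3):2,Q:7)

step 1: merge (D,R) at d=3; branch lengths D→3/2, R→3/2; new cluster DR
  updated: d(DR,L)=15, d(DR,Q)=15, d(DR,U)=5
step 2: merge (L,U) at d=4; branch lengths L→2, U→2; new cluster LU
  updated: d(DR,LU)=10, d(LU,Q)=13
step 3: merge (DR,LU) at d=10; branch lengths DR→7/2, LU→3; new cluster DLRU
  updated: d(DLRU,Q)=14
step 4: merge (DLRU,Q) at d=14; branch lengths DLRU→2, Q→7; new cluster DLQRU
final tree: (((D:3/2,R:3/2):7/2,(L:2,U:2):3):2,Q:7)
total length: 45/2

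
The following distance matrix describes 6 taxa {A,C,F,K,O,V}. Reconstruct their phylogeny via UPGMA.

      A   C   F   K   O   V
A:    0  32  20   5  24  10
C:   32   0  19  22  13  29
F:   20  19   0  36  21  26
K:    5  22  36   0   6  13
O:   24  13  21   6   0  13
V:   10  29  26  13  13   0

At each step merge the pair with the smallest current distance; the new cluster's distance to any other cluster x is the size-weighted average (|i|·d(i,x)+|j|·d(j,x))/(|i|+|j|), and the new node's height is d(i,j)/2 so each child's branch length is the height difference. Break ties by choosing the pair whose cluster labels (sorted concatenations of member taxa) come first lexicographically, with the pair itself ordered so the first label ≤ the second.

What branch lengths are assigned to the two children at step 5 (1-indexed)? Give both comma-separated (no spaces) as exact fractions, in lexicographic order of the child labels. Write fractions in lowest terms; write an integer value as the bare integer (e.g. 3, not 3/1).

209/36,14/9

iteration 1: select A,K (d=5); attach at lengths (5/2, 5/2); label the merged cluster AK
  updated: d(AK,C)=27, d(AK,F)=28, d(AK,O)=15, d(AK,V)=23/2
iteration 2: select AK,V (d=23/2); attach at lengths (13/4, 23/4); label the merged cluster AKV
  updated: d(AKV,C)=83/3, d(AKV,F)=82/3, d(AKV,O)=43/3
iteration 3: select C,O (d=13); attach at lengths (13/2, 13/2); label the merged cluster CO
  updated: d(AKV,CO)=21, d(CO,F)=20
iteration 4: select CO,F (d=20); attach at lengths (7/2, 10); label the merged cluster CFO
  updated: d(AKV,CFO)=208/9
iteration 5: select AKV,CFO (d=208/9); attach at lengths (209/36, 14/9); label the merged cluster ACFKOV
final tree: (((A:5/2,K:5/2):13/4,V:23/4):209/36,((C:13/2,O:13/2):7/2,F:10):14/9)
total length: 1723/36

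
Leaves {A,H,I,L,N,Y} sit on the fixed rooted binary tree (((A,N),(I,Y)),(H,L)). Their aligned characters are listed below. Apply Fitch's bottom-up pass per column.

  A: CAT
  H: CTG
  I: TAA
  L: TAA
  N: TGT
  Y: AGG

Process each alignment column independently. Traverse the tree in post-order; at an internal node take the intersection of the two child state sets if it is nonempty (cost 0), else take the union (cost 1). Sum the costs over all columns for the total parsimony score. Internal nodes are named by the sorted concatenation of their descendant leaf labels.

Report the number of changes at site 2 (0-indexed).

3

site 0, node AN: A={C} ∪ N={T} → {C,T} (+1)
site 0, node IY: I={T} ∪ Y={A} → {A,T} (+1)
site 0, node AINY: AN={C,T} ∩ IY={A,T} → {T} (+0)
site 0, node HL: H={C} ∪ L={T} → {C,T} (+1)
site 0, node AHILNY: AINY={T} ∩ HL={C,T} → {T} (+0)
site 1, node AN: A={A} ∪ N={G} → {A,G} (+1)
site 1, node IY: I={A} ∪ Y={G} → {A,G} (+1)
site 1, node AINY: AN={A,G} ∩ IY={A,G} → {A,G} (+0)
site 1, node HL: H={T} ∪ L={A} → {A,T} (+1)
site 1, node AHILNY: AINY={A,G} ∩ HL={A,T} → {A} (+0)
site 2, node AN: A={T} ∩ N={T} → {T} (+0)
site 2, node IY: I={A} ∪ Y={G} → {A,G} (+1)
site 2, node AINY: AN={T} ∪ IY={A,G} → {A,G,T} (+1)
site 2, node HL: H={G} ∪ L={A} → {A,G} (+1)
site 2, node AHILNY: AINY={A,G,T} ∩ HL={A,G} → {A,G} (+0)
per-site changes: [3, 3, 3]; total = 9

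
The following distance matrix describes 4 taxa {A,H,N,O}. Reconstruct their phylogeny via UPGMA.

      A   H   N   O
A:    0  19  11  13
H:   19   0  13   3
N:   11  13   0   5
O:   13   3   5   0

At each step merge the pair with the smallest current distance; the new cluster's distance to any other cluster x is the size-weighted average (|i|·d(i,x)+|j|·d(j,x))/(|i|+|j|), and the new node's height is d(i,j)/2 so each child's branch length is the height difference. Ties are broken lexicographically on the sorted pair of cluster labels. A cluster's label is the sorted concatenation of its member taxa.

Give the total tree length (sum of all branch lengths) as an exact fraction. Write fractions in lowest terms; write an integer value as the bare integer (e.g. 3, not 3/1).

61/3

step 1: merge (H,O) at d=3; branch lengths H→3/2, O→3/2; new cluster HO
  updated: d(A,HO)=16, d(HO,N)=9
step 2: merge (HO,N) at d=9; branch lengths HO→3, N→9/2; new cluster HNO
  updated: d(A,HNO)=43/3
step 3: merge (A,HNO) at d=43/3; branch lengths A→43/6, HNO→8/3; new cluster AHNO
final tree: (A:43/6,((H:3/2,O:3/2):3,N:9/2):8/3)
total length: 61/3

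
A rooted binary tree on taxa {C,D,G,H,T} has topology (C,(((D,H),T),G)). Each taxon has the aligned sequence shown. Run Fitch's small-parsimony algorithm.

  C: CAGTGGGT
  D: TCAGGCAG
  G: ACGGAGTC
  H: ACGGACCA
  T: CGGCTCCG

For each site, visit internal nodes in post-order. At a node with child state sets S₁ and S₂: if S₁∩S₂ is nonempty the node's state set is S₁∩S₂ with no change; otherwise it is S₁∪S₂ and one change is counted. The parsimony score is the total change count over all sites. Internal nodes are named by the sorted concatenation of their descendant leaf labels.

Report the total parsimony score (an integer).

[col 0] DH: children D:{T}, H:{A} ∪→ {A,T}; cost 1
[col 0] DHT: children DH:{A,T}, T:{C} ∪→ {A,C,T}; cost 1
[col 0] DGHT: children DHT:{A,C,T}, G:{A} ∩→ {A}; cost 0
[col 0] CDGHT: children C:{C}, DGHT:{A} ∪→ {A,C}; cost 1
[col 1] DH: children D:{C}, H:{C} ∩→ {C}; cost 0
[col 1] DHT: children DH:{C}, T:{G} ∪→ {C,G}; cost 1
[col 1] DGHT: children DHT:{C,G}, G:{C} ∩→ {C}; cost 0
[col 1] CDGHT: children C:{A}, DGHT:{C} ∪→ {A,C}; cost 1
[col 2] DH: children D:{A}, H:{G} ∪→ {A,G}; cost 1
[col 2] DHT: children DH:{A,G}, T:{G} ∩→ {G}; cost 0
[col 2] DGHT: children DHT:{G}, G:{G} ∩→ {G}; cost 0
[col 2] CDGHT: children C:{G}, DGHT:{G} ∩→ {G}; cost 0
[col 3] DH: children D:{G}, H:{G} ∩→ {G}; cost 0
[col 3] DHT: children DH:{G}, T:{C} ∪→ {C,G}; cost 1
[col 3] DGHT: children DHT:{C,G}, G:{G} ∩→ {G}; cost 0
[col 3] CDGHT: children C:{T}, DGHT:{G} ∪→ {G,T}; cost 1
[col 4] DH: children D:{G}, H:{A} ∪→ {A,G}; cost 1
[col 4] DHT: children DH:{A,G}, T:{T} ∪→ {A,G,T}; cost 1
[col 4] DGHT: children DHT:{A,G,T}, G:{A} ∩→ {A}; cost 0
[col 4] CDGHT: children C:{G}, DGHT:{A} ∪→ {A,G}; cost 1
[col 5] DH: children D:{C}, H:{C} ∩→ {C}; cost 0
[col 5] DHT: children DH:{C}, T:{C} ∩→ {C}; cost 0
[col 5] DGHT: children DHT:{C}, G:{G} ∪→ {C,G}; cost 1
[col 5] CDGHT: children C:{G}, DGHT:{C,G} ∩→ {G}; cost 0
[col 6] DH: children D:{A}, H:{C} ∪→ {A,C}; cost 1
[col 6] DHT: children DH:{A,C}, T:{C} ∩→ {C}; cost 0
[col 6] DGHT: children DHT:{C}, G:{T} ∪→ {C,T}; cost 1
[col 6] CDGHT: children C:{G}, DGHT:{C,T} ∪→ {C,G,T}; cost 1
[col 7] DH: children D:{G}, H:{A} ∪→ {A,G}; cost 1
[col 7] DHT: children DH:{A,G}, T:{G} ∩→ {G}; cost 0
[col 7] DGHT: children DHT:{G}, G:{C} ∪→ {C,G}; cost 1
[col 7] CDGHT: children C:{T}, DGHT:{C,G} ∪→ {C,G,T}; cost 1
per-site changes: [3, 2, 1, 2, 3, 1, 3, 3]; total = 18

18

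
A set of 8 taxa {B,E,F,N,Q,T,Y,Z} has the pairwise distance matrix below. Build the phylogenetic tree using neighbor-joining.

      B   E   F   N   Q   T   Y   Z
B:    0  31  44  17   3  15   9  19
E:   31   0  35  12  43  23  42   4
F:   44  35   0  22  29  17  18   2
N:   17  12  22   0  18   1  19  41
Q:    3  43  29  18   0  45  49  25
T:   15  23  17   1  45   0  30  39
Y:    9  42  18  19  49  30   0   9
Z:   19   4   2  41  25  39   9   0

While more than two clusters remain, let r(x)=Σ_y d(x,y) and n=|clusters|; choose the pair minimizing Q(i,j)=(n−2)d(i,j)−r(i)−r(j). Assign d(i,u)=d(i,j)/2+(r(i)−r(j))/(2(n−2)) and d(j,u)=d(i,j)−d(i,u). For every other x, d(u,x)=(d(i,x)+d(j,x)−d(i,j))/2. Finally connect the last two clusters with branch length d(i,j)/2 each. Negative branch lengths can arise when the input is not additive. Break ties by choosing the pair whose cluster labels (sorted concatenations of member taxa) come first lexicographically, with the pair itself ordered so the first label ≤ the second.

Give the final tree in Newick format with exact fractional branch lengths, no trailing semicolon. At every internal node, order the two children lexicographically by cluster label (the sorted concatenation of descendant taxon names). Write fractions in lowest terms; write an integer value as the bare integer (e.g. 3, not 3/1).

(((((B:-14/3,Q:23/3):169/12,(N:-19/8,T:27/8):23/3):157/32,Y:319/32):81/32,(E:28/5,Z:-8/5):301/32):227/64,F:227/64)

iteration 1: select B,Q (d=3, Q=-332); attach at lengths (-14/3, 23/3); label the merged cluster BQ
  updated: d(BQ,E)=71/2, d(BQ,F)=35, d(BQ,N)=16, d(BQ,T)=57/2, d(BQ,Y)=55/2, d(BQ,Z)=41/2
iteration 2: select E,Z (d=4, Q=-247); attach at lengths (28/5, -8/5); label the merged cluster EZ
  updated: d(BQ,EZ)=26, d(EZ,F)=33/2, d(EZ,N)=49/2, d(EZ,T)=29, d(EZ,Y)=47/2
iteration 3: select N,T (d=1, Q=-184); attach at lengths (-19/8, 27/8); label the merged cluster NT
  updated: d(BQ,NT)=87/4, d(EZ,NT)=105/4, d(F,NT)=19, d(NT,Y)=24
iteration 4: select BQ,NT (d=87/4, Q=-136); attach at lengths (169/12, 23/3); label the merged cluster BNQT
  updated: d(BNQT,EZ)=61/4, d(BNQT,F)=129/8, d(BNQT,Y)=119/8
iteration 5: select BNQT,Y (d=119/8, Q=-583/8); attach at lengths (157/32, 319/32); label the merged cluster BNQTY
  updated: d(BNQTY,EZ)=191/16, d(BNQTY,F)=77/8
iteration 6: select BNQTY,EZ (d=191/16, Q=-609/16); attach at lengths (81/32, 301/32); label the merged cluster BENQTYZ
  updated: d(BENQTYZ,F)=227/32
iteration 7: select BENQTYZ,F (d=227/32); attach at lengths (227/64, 227/64); label the merged cluster BEFNQTYZ
final tree: (((((B:-14/3,Q:23/3):169/12,(N:-19/8,T:27/8):23/3):157/32,Y:319/32):81/32,(E:28/5,Z:-8/5):301/32):227/64,F:227/64)
total length: 2037/32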